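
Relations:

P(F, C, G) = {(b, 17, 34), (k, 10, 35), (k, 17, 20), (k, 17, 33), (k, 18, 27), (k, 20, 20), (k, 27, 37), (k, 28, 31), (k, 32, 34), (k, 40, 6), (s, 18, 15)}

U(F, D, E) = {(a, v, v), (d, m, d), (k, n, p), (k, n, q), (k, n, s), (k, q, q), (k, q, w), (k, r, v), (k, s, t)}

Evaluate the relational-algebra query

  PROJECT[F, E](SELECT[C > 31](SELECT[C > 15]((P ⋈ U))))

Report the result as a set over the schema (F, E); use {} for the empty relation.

{(k, p), (k, q), (k, s), (k, t), (k, v), (k, w)}

Natural join on F: {(k, 10, 35, n, p), (k, 10, 35, n, q), (k, 10, 35, n, s), (k, 10, 35, q, q), (k, 10, 35, q, w), (k, 10, 35, r, v), (k, 10, 35, s, t), (k, 17, 20, n, p), (k, 17, 20, n, q), (k, 17, 20, n, s), (k, 17, 20, q, q), (k, 17, 20, q, w), (k, 17, 20, r, v), (k, 17, 20, s, t), (k, 17, 33, n, p), (k, 17, 33, n, q), (k, 17, 33, n, s), (k, 17, 33, q, q), (k, 17, 33, q, w), (k, 17, 33, r, v), (k, 17, 33, s, t), (k, 18, 27, n, p), (k, 18, 27, n, q), (k, 18, 27, n, s), (k, 18, 27, q, q), (k, 18, 27, q, w), (k, 18, 27, r, v), (k, 18, 27, s, t), (k, 20, 20, n, p), (k, 20, 20, n, q), (k, 20, 20, n, s), (k, 20, 20, q, q), (k, 20, 20, q, w), (k, 20, 20, r, v), (k, 20, 20, s, t), (k, 27, 37, n, p), (k, 27, 37, n, q), (k, 27, 37, n, s), (k, 27, 37, q, q), (k, 27, 37, q, w), (k, 27, 37, r, v), (k, 27, 37, s, t), (k, 28, 31, n, p), (k, 28, 31, n, q), (k, 28, 31, n, s), (k, 28, 31, q, q), (k, 28, 31, q, w), (k, 28, 31, r, v), (k, 28, 31, s, t), (k, 32, 34, n, p), (k, 32, 34, n, q), (k, 32, 34, n, s), (k, 32, 34, q, q), (k, 32, 34, q, w), (k, 32, 34, r, v), (k, 32, 34, s, t), (k, 40, 6, n, p), (k, 40, 6, n, q), (k, 40, 6, n, s), (k, 40, 6, q, q), (k, 40, 6, q, w), (k, 40, 6, r, v), (k, 40, 6, s, t)}
Selection C > 15: {(k, 17, 20, n, p), (k, 17, 20, n, q), (k, 17, 20, n, s), (k, 17, 20, q, q), (k, 17, 20, q, w), (k, 17, 20, r, v), (k, 17, 20, s, t), (k, 17, 33, n, p), (k, 17, 33, n, q), (k, 17, 33, n, s), (k, 17, 33, q, q), (k, 17, 33, q, w), (k, 17, 33, r, v), (k, 17, 33, s, t), (k, 18, 27, n, p), (k, 18, 27, n, q), (k, 18, 27, n, s), (k, 18, 27, q, q), (k, 18, 27, q, w), (k, 18, 27, r, v), (k, 18, 27, s, t), (k, 20, 20, n, p), (k, 20, 20, n, q), (k, 20, 20, n, s), (k, 20, 20, q, q), (k, 20, 20, q, w), (k, 20, 20, r, v), (k, 20, 20, s, t), (k, 27, 37, n, p), (k, 27, 37, n, q), (k, 27, 37, n, s), (k, 27, 37, q, q), (k, 27, 37, q, w), (k, 27, 37, r, v), (k, 27, 37, s, t), (k, 28, 31, n, p), (k, 28, 31, n, q), (k, 28, 31, n, s), (k, 28, 31, q, q), (k, 28, 31, q, w), (k, 28, 31, r, v), (k, 28, 31, s, t), (k, 32, 34, n, p), (k, 32, 34, n, q), (k, 32, 34, n, s), (k, 32, 34, q, q), (k, 32, 34, q, w), (k, 32, 34, r, v), (k, 32, 34, s, t), (k, 40, 6, n, p), (k, 40, 6, n, q), (k, 40, 6, n, s), (k, 40, 6, q, q), (k, 40, 6, q, w), (k, 40, 6, r, v), (k, 40, 6, s, t)}
Selection C > 31: {(k, 32, 34, n, p), (k, 32, 34, n, q), (k, 32, 34, n, s), (k, 32, 34, q, q), (k, 32, 34, q, w), (k, 32, 34, r, v), (k, 32, 34, s, t), (k, 40, 6, n, p), (k, 40, 6, n, q), (k, 40, 6, n, s), (k, 40, 6, q, q), (k, 40, 6, q, w), (k, 40, 6, r, v), (k, 40, 6, s, t)}
Projecting to F, E (8 duplicate(s) eliminated): {(k, p), (k, q), (k, s), (k, t), (k, v), (k, w)}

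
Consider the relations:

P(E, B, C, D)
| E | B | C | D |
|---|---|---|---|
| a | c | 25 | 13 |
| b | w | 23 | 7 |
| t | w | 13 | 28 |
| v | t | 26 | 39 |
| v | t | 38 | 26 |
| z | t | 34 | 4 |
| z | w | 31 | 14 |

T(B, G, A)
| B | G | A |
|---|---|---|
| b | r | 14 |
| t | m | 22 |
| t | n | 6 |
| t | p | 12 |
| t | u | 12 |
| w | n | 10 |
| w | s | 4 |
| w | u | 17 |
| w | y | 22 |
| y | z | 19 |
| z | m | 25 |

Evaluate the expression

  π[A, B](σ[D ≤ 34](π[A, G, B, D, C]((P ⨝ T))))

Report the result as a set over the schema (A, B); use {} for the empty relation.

Joining P and T on B yields {(b, w, 23, 7, n, 10), (b, w, 23, 7, s, 4), (b, w, 23, 7, u, 17), (b, w, 23, 7, y, 22), (t, w, 13, 28, n, 10), (t, w, 13, 28, s, 4), (t, w, 13, 28, u, 17), (t, w, 13, 28, y, 22), (v, t, 26, 39, m, 22), (v, t, 26, 39, n, 6), (v, t, 26, 39, p, 12), (v, t, 26, 39, u, 12), (v, t, 38, 26, m, 22), (v, t, 38, 26, n, 6), (v, t, 38, 26, p, 12), (v, t, 38, 26, u, 12), (z, t, 34, 4, m, 22), (z, t, 34, 4, n, 6), (z, t, 34, 4, p, 12), (z, t, 34, 4, u, 12), (z, w, 31, 14, n, 10), (z, w, 31, 14, s, 4), (z, w, 31, 14, u, 17), (z, w, 31, 14, y, 22)}.
Projecting to A, G, B, D, C: {(10, n, w, 14, 31), (10, n, w, 28, 13), (10, n, w, 7, 23), (12, p, t, 26, 38), (12, p, t, 39, 26), (12, p, t, 4, 34), (12, u, t, 26, 38), (12, u, t, 39, 26), (12, u, t, 4, 34), (17, u, w, 14, 31), (17, u, w, 28, 13), (17, u, w, 7, 23), (22, m, t, 26, 38), (22, m, t, 39, 26), (22, m, t, 4, 34), (22, y, w, 14, 31), (22, y, w, 28, 13), (22, y, w, 7, 23), (4, s, w, 14, 31), (4, s, w, 28, 13), (4, s, w, 7, 23), (6, n, t, 26, 38), (6, n, t, 39, 26), (6, n, t, 4, 34)}
Selection D ≤ 34: {(10, n, w, 14, 31), (10, n, w, 28, 13), (10, n, w, 7, 23), (12, p, t, 26, 38), (12, p, t, 4, 34), (12, u, t, 26, 38), (12, u, t, 4, 34), (17, u, w, 14, 31), (17, u, w, 28, 13), (17, u, w, 7, 23), (22, m, t, 26, 38), (22, m, t, 4, 34), (22, y, w, 14, 31), (22, y, w, 28, 13), (22, y, w, 7, 23), (4, s, w, 14, 31), (4, s, w, 28, 13), (4, s, w, 7, 23), (6, n, t, 26, 38), (6, n, t, 4, 34)}
Projecting to A, B (13 duplicate(s) eliminated): {(10, w), (12, t), (17, w), (22, t), (22, w), (4, w), (6, t)}

{(10, w), (12, t), (17, w), (22, t), (22, w), (4, w), (6, t)}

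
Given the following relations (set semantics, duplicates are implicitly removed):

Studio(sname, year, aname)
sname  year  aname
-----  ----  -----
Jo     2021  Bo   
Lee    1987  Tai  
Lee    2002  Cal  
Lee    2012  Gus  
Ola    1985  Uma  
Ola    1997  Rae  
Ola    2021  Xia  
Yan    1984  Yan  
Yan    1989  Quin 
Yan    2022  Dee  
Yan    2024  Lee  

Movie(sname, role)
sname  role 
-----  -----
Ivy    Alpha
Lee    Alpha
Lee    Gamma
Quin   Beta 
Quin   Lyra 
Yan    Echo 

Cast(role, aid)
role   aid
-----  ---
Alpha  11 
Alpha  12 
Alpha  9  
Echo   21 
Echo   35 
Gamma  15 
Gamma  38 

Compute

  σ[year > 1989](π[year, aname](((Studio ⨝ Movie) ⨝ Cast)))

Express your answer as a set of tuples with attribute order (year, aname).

{(2002, Cal), (2012, Gus), (2022, Dee), (2024, Lee)}

Natural join on sname: {(Lee, 1987, Tai, Alpha), (Lee, 1987, Tai, Gamma), (Lee, 2002, Cal, Alpha), (Lee, 2002, Cal, Gamma), (Lee, 2012, Gus, Alpha), (Lee, 2012, Gus, Gamma), (Yan, 1984, Yan, Echo), (Yan, 1989, Quin, Echo), (Yan, 2022, Dee, Echo), (Yan, 2024, Lee, Echo)}
Natural join on role: {(Lee, 1987, Tai, Alpha, 11), (Lee, 1987, Tai, Alpha, 12), (Lee, 1987, Tai, Alpha, 9), (Lee, 1987, Tai, Gamma, 15), (Lee, 1987, Tai, Gamma, 38), (Lee, 2002, Cal, Alpha, 11), (Lee, 2002, Cal, Alpha, 12), (Lee, 2002, Cal, Alpha, 9), (Lee, 2002, Cal, Gamma, 15), (Lee, 2002, Cal, Gamma, 38), (Lee, 2012, Gus, Alpha, 11), (Lee, 2012, Gus, Alpha, 12), (Lee, 2012, Gus, Alpha, 9), (Lee, 2012, Gus, Gamma, 15), (Lee, 2012, Gus, Gamma, 38), (Yan, 1984, Yan, Echo, 21), (Yan, 1984, Yan, Echo, 35), (Yan, 1989, Quin, Echo, 21), (Yan, 1989, Quin, Echo, 35), (Yan, 2022, Dee, Echo, 21), (Yan, 2022, Dee, Echo, 35), (Yan, 2024, Lee, Echo, 21), (Yan, 2024, Lee, Echo, 35)}
Projecting to year, aname (16 duplicate(s) eliminated): {(1984, Yan), (1987, Tai), (1989, Quin), (2002, Cal), (2012, Gus), (2022, Dee), (2024, Lee)}
σ[year > 1989]: keep tuples satisfying year > 1989 → {(2002, Cal), (2012, Gus), (2022, Dee), (2024, Lee)}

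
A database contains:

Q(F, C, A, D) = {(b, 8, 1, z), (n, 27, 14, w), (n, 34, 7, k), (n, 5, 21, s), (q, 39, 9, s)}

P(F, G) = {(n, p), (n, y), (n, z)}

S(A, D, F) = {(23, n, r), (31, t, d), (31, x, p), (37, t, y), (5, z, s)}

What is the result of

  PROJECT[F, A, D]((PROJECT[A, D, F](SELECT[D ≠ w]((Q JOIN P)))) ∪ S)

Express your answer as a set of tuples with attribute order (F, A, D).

{(d, 31, t), (n, 21, s), (n, 7, k), (p, 31, x), (r, 23, n), (s, 5, z), (y, 37, t)}

Joining Q and P on F yields {(n, 27, 14, w, p), (n, 27, 14, w, y), (n, 27, 14, w, z), (n, 34, 7, k, p), (n, 34, 7, k, y), (n, 34, 7, k, z), (n, 5, 21, s, p), (n, 5, 21, s, y), (n, 5, 21, s, z)}.
Selection D ≠ w: {(n, 34, 7, k, p), (n, 34, 7, k, y), (n, 34, 7, k, z), (n, 5, 21, s, p), (n, 5, 21, s, y), (n, 5, 21, s, z)}
π_{A, D, F} gives {(21, s, n), (7, k, n)} (4 duplicate(s) eliminated).
Set union of the two operands is {(21, s, n), (23, n, r), (31, t, d), (31, x, p), (37, t, y), (5, z, s), (7, k, n)}.
π_{F, A, D} gives {(d, 31, t), (n, 21, s), (n, 7, k), (p, 31, x), (r, 23, n), (s, 5, z), (y, 37, t)}.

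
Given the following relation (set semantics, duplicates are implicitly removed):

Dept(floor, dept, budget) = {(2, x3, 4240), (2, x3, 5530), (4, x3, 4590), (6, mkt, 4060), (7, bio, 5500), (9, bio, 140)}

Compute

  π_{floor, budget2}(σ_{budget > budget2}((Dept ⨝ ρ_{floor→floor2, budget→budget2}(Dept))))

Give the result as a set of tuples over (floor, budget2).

{(2, 4240), (2, 4590), (4, 4240), (7, 140)}

ρ[floor→floor2, budget→budget2]: schema becomes (floor2, dept, budget2); tuples unchanged.
Joining Dept and ρ_{floor→floor2, budget→budget2}(Dept) on dept yields {(2, x3, 4240, 2, 4240), (2, x3, 4240, 2, 5530), (2, x3, 4240, 4, 4590), (2, x3, 5530, 2, 4240), (2, x3, 5530, 2, 5530), (2, x3, 5530, 4, 4590), (4, x3, 4590, 2, 4240), (4, x3, 4590, 2, 5530), (4, x3, 4590, 4, 4590), (6, mkt, 4060, 6, 4060), (7, bio, 5500, 7, 5500), (7, bio, 5500, 9, 140), (9, bio, 140, 7, 5500), (9, bio, 140, 9, 140)}.
Apply σ_{budget > budget2}; surviving tuples: {(2, x3, 5530, 2, 4240), (2, x3, 5530, 4, 4590), (4, x3, 4590, 2, 4240), (7, bio, 5500, 9, 140)}
Projecting to floor, budget2: {(2, 4240), (2, 4590), (4, 4240), (7, 140)}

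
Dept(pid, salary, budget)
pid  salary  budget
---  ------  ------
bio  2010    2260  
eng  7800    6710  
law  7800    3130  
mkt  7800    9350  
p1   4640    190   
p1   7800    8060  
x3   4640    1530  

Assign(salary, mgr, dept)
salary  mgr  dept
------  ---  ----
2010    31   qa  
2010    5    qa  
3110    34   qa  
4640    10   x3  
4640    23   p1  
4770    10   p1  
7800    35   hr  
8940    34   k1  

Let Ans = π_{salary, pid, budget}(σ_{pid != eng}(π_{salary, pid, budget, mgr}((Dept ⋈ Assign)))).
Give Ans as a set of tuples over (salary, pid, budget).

Natural join on salary: {(bio, 2010, 2260, 31, qa), (bio, 2010, 2260, 5, qa), (eng, 7800, 6710, 35, hr), (law, 7800, 3130, 35, hr), (mkt, 7800, 9350, 35, hr), (p1, 4640, 190, 10, x3), (p1, 4640, 190, 23, p1), (p1, 7800, 8060, 35, hr), (x3, 4640, 1530, 10, x3), (x3, 4640, 1530, 23, p1)}
π_{salary, pid, budget, mgr} gives {(2010, bio, 2260, 31), (2010, bio, 2260, 5), (4640, p1, 190, 10), (4640, p1, 190, 23), (4640, x3, 1530, 10), (4640, x3, 1530, 23), (7800, eng, 6710, 35), (7800, law, 3130, 35), (7800, mkt, 9350, 35), (7800, p1, 8060, 35)}.
Apply σ_{pid != eng}; surviving tuples: {(2010, bio, 2260, 31), (2010, bio, 2260, 5), (4640, p1, 190, 10), (4640, p1, 190, 23), (4640, x3, 1530, 10), (4640, x3, 1530, 23), (7800, law, 3130, 35), (7800, mkt, 9350, 35), (7800, p1, 8060, 35)}
π_{salary, pid, budget} gives {(2010, bio, 2260), (4640, p1, 190), (4640, x3, 1530), (7800, law, 3130), (7800, mkt, 9350), (7800, p1, 8060)} (3 duplicate(s) eliminated).

{(2010, bio, 2260), (4640, p1, 190), (4640, x3, 1530), (7800, law, 3130), (7800, mkt, 9350), (7800, p1, 8060)}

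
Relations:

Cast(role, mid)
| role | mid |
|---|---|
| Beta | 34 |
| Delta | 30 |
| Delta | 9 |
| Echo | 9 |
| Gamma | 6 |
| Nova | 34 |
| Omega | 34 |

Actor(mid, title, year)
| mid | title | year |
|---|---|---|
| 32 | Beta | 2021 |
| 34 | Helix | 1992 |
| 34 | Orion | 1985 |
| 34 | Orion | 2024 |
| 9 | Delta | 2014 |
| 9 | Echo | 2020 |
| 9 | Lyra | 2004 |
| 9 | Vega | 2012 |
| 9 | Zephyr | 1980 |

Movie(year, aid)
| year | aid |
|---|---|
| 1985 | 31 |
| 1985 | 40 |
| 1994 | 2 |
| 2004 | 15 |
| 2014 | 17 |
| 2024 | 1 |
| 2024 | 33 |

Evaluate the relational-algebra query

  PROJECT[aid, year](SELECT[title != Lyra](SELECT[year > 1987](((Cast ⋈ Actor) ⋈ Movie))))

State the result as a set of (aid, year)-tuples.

{(1, 2024), (17, 2014), (33, 2024)}

Joining Cast and Actor on mid yields {(Beta, 34, Helix, 1992), (Beta, 34, Orion, 1985), (Beta, 34, Orion, 2024), (Delta, 9, Delta, 2014), (Delta, 9, Echo, 2020), (Delta, 9, Lyra, 2004), (Delta, 9, Vega, 2012), (Delta, 9, Zephyr, 1980), (Echo, 9, Delta, 2014), (Echo, 9, Echo, 2020), (Echo, 9, Lyra, 2004), (Echo, 9, Vega, 2012), (Echo, 9, Zephyr, 1980), (Nova, 34, Helix, 1992), (Nova, 34, Orion, 1985), (Nova, 34, Orion, 2024), (Omega, 34, Helix, 1992), (Omega, 34, Orion, 1985), (Omega, 34, Orion, 2024)}.
Joining (Cast ⋈ Actor) and Movie on year yields {(Beta, 34, Orion, 1985, 31), (Beta, 34, Orion, 1985, 40), (Beta, 34, Orion, 2024, 1), (Beta, 34, Orion, 2024, 33), (Delta, 9, Delta, 2014, 17), (Delta, 9, Lyra, 2004, 15), (Echo, 9, Delta, 2014, 17), (Echo, 9, Lyra, 2004, 15), (Nova, 34, Orion, 1985, 31), (Nova, 34, Orion, 1985, 40), (Nova, 34, Orion, 2024, 1), (Nova, 34, Orion, 2024, 33), (Omega, 34, Orion, 1985, 31), (Omega, 34, Orion, 1985, 40), (Omega, 34, Orion, 2024, 1), (Omega, 34, Orion, 2024, 33)}.
Apply σ_{year > 1987}; surviving tuples: {(Beta, 34, Orion, 2024, 1), (Beta, 34, Orion, 2024, 33), (Delta, 9, Delta, 2014, 17), (Delta, 9, Lyra, 2004, 15), (Echo, 9, Delta, 2014, 17), (Echo, 9, Lyra, 2004, 15), (Nova, 34, Orion, 2024, 1), (Nova, 34, Orion, 2024, 33), (Omega, 34, Orion, 2024, 1), (Omega, 34, Orion, 2024, 33)}
Apply σ_{title != Lyra}; surviving tuples: {(Beta, 34, Orion, 2024, 1), (Beta, 34, Orion, 2024, 33), (Delta, 9, Delta, 2014, 17), (Echo, 9, Delta, 2014, 17), (Nova, 34, Orion, 2024, 1), (Nova, 34, Orion, 2024, 33), (Omega, 34, Orion, 2024, 1), (Omega, 34, Orion, 2024, 33)}
π[aid, year]: project onto (aid, year) (5 duplicate(s) eliminated) → {(1, 2024), (17, 2014), (33, 2024)}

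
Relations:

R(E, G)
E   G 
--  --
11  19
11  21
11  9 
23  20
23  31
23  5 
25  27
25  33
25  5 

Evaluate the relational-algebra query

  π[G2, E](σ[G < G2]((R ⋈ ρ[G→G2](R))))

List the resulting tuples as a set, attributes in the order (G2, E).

ρ[G→G2]: schema becomes (E, G2); tuples unchanged.
Joining R and ρ[G→G2](R) on E yields {(11, 19, 19), (11, 19, 21), (11, 19, 9), (11, 21, 19), (11, 21, 21), (11, 21, 9), (11, 9, 19), (11, 9, 21), (11, 9, 9), (23, 20, 20), (23, 20, 31), (23, 20, 5), (23, 31, 20), (23, 31, 31), (23, 31, 5), (23, 5, 20), (23, 5, 31), (23, 5, 5), (25, 27, 27), (25, 27, 33), (25, 27, 5), (25, 33, 27), (25, 33, 33), (25, 33, 5), (25, 5, 27), (25, 5, 33), (25, 5, 5)}.
σ[G < G2]: keep tuples satisfying G < G2 → {(11, 19, 21), (11, 9, 19), (11, 9, 21), (23, 20, 31), (23, 5, 20), (23, 5, 31), (25, 27, 33), (25, 5, 27), (25, 5, 33)}
π[G2, E]: project onto (G2, E) (3 duplicate(s) eliminated) → {(19, 11), (20, 23), (21, 11), (27, 25), (31, 23), (33, 25)}

{(19, 11), (20, 23), (21, 11), (27, 25), (31, 23), (33, 25)}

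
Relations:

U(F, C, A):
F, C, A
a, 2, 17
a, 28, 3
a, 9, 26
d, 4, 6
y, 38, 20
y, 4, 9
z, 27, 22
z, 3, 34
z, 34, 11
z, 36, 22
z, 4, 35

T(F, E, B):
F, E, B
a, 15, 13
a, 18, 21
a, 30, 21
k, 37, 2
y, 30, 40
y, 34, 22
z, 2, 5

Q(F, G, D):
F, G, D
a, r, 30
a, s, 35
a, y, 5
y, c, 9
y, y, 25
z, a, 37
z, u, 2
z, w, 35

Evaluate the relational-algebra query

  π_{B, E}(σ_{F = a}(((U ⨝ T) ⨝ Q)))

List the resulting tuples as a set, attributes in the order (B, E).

U ⋈ T (natural join on F): {(a, 2, 17, 15, 13), (a, 2, 17, 18, 21), (a, 2, 17, 30, 21), (a, 28, 3, 15, 13), (a, 28, 3, 18, 21), (a, 28, 3, 30, 21), (a, 9, 26, 15, 13), (a, 9, 26, 18, 21), (a, 9, 26, 30, 21), (y, 38, 20, 30, 40), (y, 38, 20, 34, 22), (y, 4, 9, 30, 40), (y, 4, 9, 34, 22), (z, 27, 22, 2, 5), (z, 3, 34, 2, 5), (z, 34, 11, 2, 5), (z, 36, 22, 2, 5), (z, 4, 35, 2, 5)}
(U ⨝ T) ⋈ Q (natural join on F): {(a, 2, 17, 15, 13, r, 30), (a, 2, 17, 15, 13, s, 35), (a, 2, 17, 15, 13, y, 5), (a, 2, 17, 18, 21, r, 30), (a, 2, 17, 18, 21, s, 35), (a, 2, 17, 18, 21, y, 5), (a, 2, 17, 30, 21, r, 30), (a, 2, 17, 30, 21, s, 35), (a, 2, 17, 30, 21, y, 5), (a, 28, 3, 15, 13, r, 30), (a, 28, 3, 15, 13, s, 35), (a, 28, 3, 15, 13, y, 5), (a, 28, 3, 18, 21, r, 30), (a, 28, 3, 18, 21, s, 35), (a, 28, 3, 18, 21, y, 5), (a, 28, 3, 30, 21, r, 30), (a, 28, 3, 30, 21, s, 35), (a, 28, 3, 30, 21, y, 5), (a, 9, 26, 15, 13, r, 30), (a, 9, 26, 15, 13, s, 35), (a, 9, 26, 15, 13, y, 5), (a, 9, 26, 18, 21, r, 30), (a, 9, 26, 18, 21, s, 35), (a, 9, 26, 18, 21, y, 5), (a, 9, 26, 30, 21, r, 30), (a, 9, 26, 30, 21, s, 35), (a, 9, 26, 30, 21, y, 5), (y, 38, 20, 30, 40, c, 9), (y, 38, 20, 30, 40, y, 25), (y, 38, 20, 34, 22, c, 9), (y, 38, 20, 34, 22, y, 25), (y, 4, 9, 30, 40, c, 9), (y, 4, 9, 30, 40, y, 25), (y, 4, 9, 34, 22, c, 9), (y, 4, 9, 34, 22, y, 25), (z, 27, 22, 2, 5, a, 37), (z, 27, 22, 2, 5, u, 2), (z, 27, 22, 2, 5, w, 35), (z, 3, 34, 2, 5, a, 37), (z, 3, 34, 2, 5, u, 2), (z, 3, 34, 2, 5, w, 35), (z, 34, 11, 2, 5, a, 37), (z, 34, 11, 2, 5, u, 2), (z, 34, 11, 2, 5, w, 35), (z, 36, 22, 2, 5, a, 37), (z, 36, 22, 2, 5, u, 2), (z, 36, 22, 2, 5, w, 35), (z, 4, 35, 2, 5, a, 37), (z, 4, 35, 2, 5, u, 2), (z, 4, 35, 2, 5, w, 35)}
Filtering on F = a leaves {(a, 2, 17, 15, 13, r, 30), (a, 2, 17, 15, 13, s, 35), (a, 2, 17, 15, 13, y, 5), (a, 2, 17, 18, 21, r, 30), (a, 2, 17, 18, 21, s, 35), (a, 2, 17, 18, 21, y, 5), (a, 2, 17, 30, 21, r, 30), (a, 2, 17, 30, 21, s, 35), (a, 2, 17, 30, 21, y, 5), (a, 28, 3, 15, 13, r, 30), (a, 28, 3, 15, 13, s, 35), (a, 28, 3, 15, 13, y, 5), (a, 28, 3, 18, 21, r, 30), (a, 28, 3, 18, 21, s, 35), (a, 28, 3, 18, 21, y, 5), (a, 28, 3, 30, 21, r, 30), (a, 28, 3, 30, 21, s, 35), (a, 28, 3, 30, 21, y, 5), (a, 9, 26, 15, 13, r, 30), (a, 9, 26, 15, 13, s, 35), (a, 9, 26, 15, 13, y, 5), (a, 9, 26, 18, 21, r, 30), (a, 9, 26, 18, 21, s, 35), (a, 9, 26, 18, 21, y, 5), (a, 9, 26, 30, 21, r, 30), (a, 9, 26, 30, 21, s, 35), (a, 9, 26, 30, 21, y, 5)}.
Keep only column(s) B, E (24 duplicate(s) eliminated): {(13, 15), (21, 18), (21, 30)}

{(13, 15), (21, 18), (21, 30)}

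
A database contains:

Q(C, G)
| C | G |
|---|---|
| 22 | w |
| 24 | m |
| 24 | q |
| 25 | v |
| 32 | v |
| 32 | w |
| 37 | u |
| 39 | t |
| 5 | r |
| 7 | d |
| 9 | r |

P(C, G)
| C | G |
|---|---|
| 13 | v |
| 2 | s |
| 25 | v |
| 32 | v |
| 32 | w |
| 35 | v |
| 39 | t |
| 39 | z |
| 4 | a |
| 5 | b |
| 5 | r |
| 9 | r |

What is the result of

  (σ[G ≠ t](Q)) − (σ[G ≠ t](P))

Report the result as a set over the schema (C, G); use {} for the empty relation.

{(22, w), (24, m), (24, q), (37, u), (7, d)}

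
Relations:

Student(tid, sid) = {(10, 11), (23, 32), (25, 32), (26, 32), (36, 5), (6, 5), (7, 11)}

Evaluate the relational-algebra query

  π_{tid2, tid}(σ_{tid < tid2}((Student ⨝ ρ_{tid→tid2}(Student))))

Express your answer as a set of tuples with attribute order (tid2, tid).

ρ[tid→tid2]: schema becomes (tid2, sid); tuples unchanged.
Natural join on sid: {(10, 11, 10), (10, 11, 7), (23, 32, 23), (23, 32, 25), (23, 32, 26), (25, 32, 23), (25, 32, 25), (25, 32, 26), (26, 32, 23), (26, 32, 25), (26, 32, 26), (36, 5, 36), (36, 5, 6), (6, 5, 36), (6, 5, 6), (7, 11, 10), (7, 11, 7)}
σ[tid < tid2]: keep tuples satisfying tid < tid2 → {(23, 32, 25), (23, 32, 26), (25, 32, 26), (6, 5, 36), (7, 11, 10)}
π_{tid2, tid} gives {(10, 7), (25, 23), (26, 23), (26, 25), (36, 6)}.

{(10, 7), (25, 23), (26, 23), (26, 25), (36, 6)}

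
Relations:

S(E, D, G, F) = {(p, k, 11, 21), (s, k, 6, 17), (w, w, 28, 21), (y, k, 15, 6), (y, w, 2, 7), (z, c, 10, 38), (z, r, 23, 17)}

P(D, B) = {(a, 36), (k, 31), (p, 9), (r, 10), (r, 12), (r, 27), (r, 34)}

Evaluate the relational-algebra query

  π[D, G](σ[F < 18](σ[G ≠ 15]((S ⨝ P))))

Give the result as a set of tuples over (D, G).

{(k, 6), (r, 23)}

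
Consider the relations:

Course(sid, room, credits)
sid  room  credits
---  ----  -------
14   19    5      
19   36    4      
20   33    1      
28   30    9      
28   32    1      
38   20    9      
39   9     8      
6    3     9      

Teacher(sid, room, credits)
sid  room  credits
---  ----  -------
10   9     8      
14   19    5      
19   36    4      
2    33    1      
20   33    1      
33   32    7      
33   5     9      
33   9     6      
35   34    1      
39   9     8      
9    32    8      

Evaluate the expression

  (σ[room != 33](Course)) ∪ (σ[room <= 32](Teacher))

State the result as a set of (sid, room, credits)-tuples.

σ[room != 33]: keep tuples satisfying room != 33 → {(14, 19, 5), (19, 36, 4), (28, 30, 9), (28, 32, 1), (38, 20, 9), (39, 9, 8), (6, 3, 9)}
σ[room <= 32]: keep tuples satisfying room <= 32 → {(10, 9, 8), (14, 19, 5), (33, 32, 7), (33, 5, 9), (33, 9, 6), (39, 9, 8), (9, 32, 8)}
Taking the union: {(10, 9, 8), (14, 19, 5), (19, 36, 4), (28, 30, 9), (28, 32, 1), (33, 32, 7), (33, 5, 9), (33, 9, 6), (38, 20, 9), (39, 9, 8), (6, 3, 9), (9, 32, 8)}

{(10, 9, 8), (14, 19, 5), (19, 36, 4), (28, 30, 9), (28, 32, 1), (33, 32, 7), (33, 5, 9), (33, 9, 6), (38, 20, 9), (39, 9, 8), (6, 3, 9), (9, 32, 8)}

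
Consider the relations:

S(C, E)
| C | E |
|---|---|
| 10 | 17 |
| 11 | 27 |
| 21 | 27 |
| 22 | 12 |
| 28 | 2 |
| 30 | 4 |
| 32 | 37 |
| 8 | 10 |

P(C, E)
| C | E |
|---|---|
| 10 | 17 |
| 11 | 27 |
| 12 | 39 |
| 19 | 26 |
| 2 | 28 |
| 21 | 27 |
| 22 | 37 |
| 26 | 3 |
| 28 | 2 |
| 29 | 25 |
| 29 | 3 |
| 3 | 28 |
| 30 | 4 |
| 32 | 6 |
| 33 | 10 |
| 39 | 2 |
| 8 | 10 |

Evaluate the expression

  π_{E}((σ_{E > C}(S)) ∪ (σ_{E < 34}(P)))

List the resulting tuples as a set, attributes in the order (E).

Filtering on E > C leaves {(10, 17), (11, 27), (21, 27), (32, 37), (8, 10)}.
Filtering on E < 34 leaves {(10, 17), (11, 27), (19, 26), (2, 28), (21, 27), (26, 3), (28, 2), (29, 25), (29, 3), (3, 28), (30, 4), (32, 6), (33, 10), (39, 2), (8, 10)}.
Union: {(10, 17), (11, 27), (21, 27), (32, 37), (8, 10)} with {(10, 17), (11, 27), (19, 26), (2, 28), (21, 27), (26, 3), (28, 2), (29, 25), (29, 3), (3, 28), (30, 4), (32, 6), (33, 10), (39, 2), (8, 10)} → {(10, 17), (11, 27), (19, 26), (2, 28), (21, 27), (26, 3), (28, 2), (29, 25), (29, 3), (3, 28), (30, 4), (32, 37), (32, 6), (33, 10), (39, 2), (8, 10)}
Projecting to E (5 duplicate(s) eliminated): {10, 17, 2, 25, 26, 27, 28, 3, 37, 4, 6}

{10, 17, 2, 25, 26, 27, 28, 3, 37, 4, 6}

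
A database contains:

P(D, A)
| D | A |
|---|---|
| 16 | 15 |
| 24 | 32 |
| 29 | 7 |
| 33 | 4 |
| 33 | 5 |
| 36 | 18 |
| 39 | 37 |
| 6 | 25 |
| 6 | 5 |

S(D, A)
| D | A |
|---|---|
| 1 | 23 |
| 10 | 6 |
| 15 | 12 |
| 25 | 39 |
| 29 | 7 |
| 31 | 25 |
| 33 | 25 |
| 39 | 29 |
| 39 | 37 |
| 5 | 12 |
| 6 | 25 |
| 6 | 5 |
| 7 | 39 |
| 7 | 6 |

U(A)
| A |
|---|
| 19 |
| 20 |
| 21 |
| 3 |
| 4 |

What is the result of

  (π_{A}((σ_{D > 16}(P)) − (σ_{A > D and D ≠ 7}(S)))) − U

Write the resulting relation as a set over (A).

Filtering on D > 16 leaves {(24, 32), (29, 7), (33, 4), (33, 5), (36, 18), (39, 37)}.
Filtering on A > D and D ≠ 7 leaves {(1, 23), (25, 39), (5, 12), (6, 25)}.
Taking the difference: {(24, 32), (29, 7), (33, 4), (33, 5), (36, 18), (39, 37)}
π_{A} gives {18, 32, 37, 4, 5, 7}.
Taking the difference: {18, 32, 37, 5, 7}

{18, 32, 37, 5, 7}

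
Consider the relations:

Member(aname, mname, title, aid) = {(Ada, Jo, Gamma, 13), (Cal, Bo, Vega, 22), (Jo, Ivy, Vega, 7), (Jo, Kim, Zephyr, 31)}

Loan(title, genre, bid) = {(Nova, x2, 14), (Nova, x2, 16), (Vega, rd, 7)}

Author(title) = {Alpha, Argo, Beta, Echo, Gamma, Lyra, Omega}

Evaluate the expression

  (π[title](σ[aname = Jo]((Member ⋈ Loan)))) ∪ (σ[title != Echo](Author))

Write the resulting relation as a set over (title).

Joining Member and Loan on title yields {(Cal, Bo, Vega, 22, rd, 7), (Jo, Ivy, Vega, 7, rd, 7)}.
Selection aname = Jo: {(Jo, Ivy, Vega, 7, rd, 7)}
π_{title} gives {Vega}.
Selection title != Echo: {Alpha, Argo, Beta, Gamma, Lyra, Omega}
Set union of the two operands is {Alpha, Argo, Beta, Gamma, Lyra, Omega, Vega}.

{Alpha, Argo, Beta, Gamma, Lyra, Omega, Vega}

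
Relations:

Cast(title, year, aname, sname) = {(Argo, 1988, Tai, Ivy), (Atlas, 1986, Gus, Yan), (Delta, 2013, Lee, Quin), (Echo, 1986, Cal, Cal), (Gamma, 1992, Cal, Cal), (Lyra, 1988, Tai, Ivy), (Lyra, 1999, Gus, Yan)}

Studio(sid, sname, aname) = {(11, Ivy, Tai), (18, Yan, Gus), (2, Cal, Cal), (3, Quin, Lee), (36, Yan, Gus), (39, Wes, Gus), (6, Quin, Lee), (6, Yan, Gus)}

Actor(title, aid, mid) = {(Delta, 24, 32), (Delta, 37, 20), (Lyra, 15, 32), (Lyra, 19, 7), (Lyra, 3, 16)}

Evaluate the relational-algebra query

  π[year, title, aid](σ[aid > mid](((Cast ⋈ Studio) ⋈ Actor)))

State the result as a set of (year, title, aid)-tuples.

Natural join on aname, sname: {(Argo, 1988, Tai, Ivy, 11), (Atlas, 1986, Gus, Yan, 18), (Atlas, 1986, Gus, Yan, 36), (Atlas, 1986, Gus, Yan, 6), (Delta, 2013, Lee, Quin, 3), (Delta, 2013, Lee, Quin, 6), (Echo, 1986, Cal, Cal, 2), (Gamma, 1992, Cal, Cal, 2), (Lyra, 1988, Tai, Ivy, 11), (Lyra, 1999, Gus, Yan, 18), (Lyra, 1999, Gus, Yan, 36), (Lyra, 1999, Gus, Yan, 6)}
Natural join on title: {(Delta, 2013, Lee, Quin, 3, 24, 32), (Delta, 2013, Lee, Quin, 3, 37, 20), (Delta, 2013, Lee, Quin, 6, 24, 32), (Delta, 2013, Lee, Quin, 6, 37, 20), (Lyra, 1988, Tai, Ivy, 11, 15, 32), (Lyra, 1988, Tai, Ivy, 11, 19, 7), (Lyra, 1988, Tai, Ivy, 11, 3, 16), (Lyra, 1999, Gus, Yan, 18, 15, 32), (Lyra, 1999, Gus, Yan, 18, 19, 7), (Lyra, 1999, Gus, Yan, 18, 3, 16), (Lyra, 1999, Gus, Yan, 36, 15, 32), (Lyra, 1999, Gus, Yan, 36, 19, 7), (Lyra, 1999, Gus, Yan, 36, 3, 16), (Lyra, 1999, Gus, Yan, 6, 15, 32), (Lyra, 1999, Gus, Yan, 6, 19, 7), (Lyra, 1999, Gus, Yan, 6, 3, 16)}
Apply σ_{aid > mid}; surviving tuples: {(Delta, 2013, Lee, Quin, 3, 37, 20), (Delta, 2013, Lee, Quin, 6, 37, 20), (Lyra, 1988, Tai, Ivy, 11, 19, 7), (Lyra, 1999, Gus, Yan, 18, 19, 7), (Lyra, 1999, Gus, Yan, 36, 19, 7), (Lyra, 1999, Gus, Yan, 6, 19, 7)}
π_{year, title, aid} gives {(1988, Lyra, 19), (1999, Lyra, 19), (2013, Delta, 37)} (3 duplicate(s) eliminated).

{(1988, Lyra, 19), (1999, Lyra, 19), (2013, Delta, 37)}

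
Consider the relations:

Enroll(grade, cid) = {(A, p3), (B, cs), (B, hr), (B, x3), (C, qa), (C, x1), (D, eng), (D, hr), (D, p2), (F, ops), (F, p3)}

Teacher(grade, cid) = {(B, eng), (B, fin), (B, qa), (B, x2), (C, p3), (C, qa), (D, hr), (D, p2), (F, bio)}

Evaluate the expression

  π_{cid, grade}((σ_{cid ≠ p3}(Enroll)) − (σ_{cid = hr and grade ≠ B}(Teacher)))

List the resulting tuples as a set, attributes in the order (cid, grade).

Apply σ_{cid ≠ p3}; surviving tuples: {(B, cs), (B, hr), (B, x3), (C, qa), (C, x1), (D, eng), (D, hr), (D, p2), (F, ops)}
Apply σ_{cid = hr and grade ≠ B}; surviving tuples: {(D, hr)}
Set difference of the two operands is {(B, cs), (B, hr), (B, x3), (C, qa), (C, x1), (D, eng), (D, p2), (F, ops)}.
Keep only column(s) cid, grade: {(cs, B), (eng, D), (hr, B), (ops, F), (p2, D), (qa, C), (x1, C), (x3, B)}

{(cs, B), (eng, D), (hr, B), (ops, F), (p2, D), (qa, C), (x1, C), (x3, B)}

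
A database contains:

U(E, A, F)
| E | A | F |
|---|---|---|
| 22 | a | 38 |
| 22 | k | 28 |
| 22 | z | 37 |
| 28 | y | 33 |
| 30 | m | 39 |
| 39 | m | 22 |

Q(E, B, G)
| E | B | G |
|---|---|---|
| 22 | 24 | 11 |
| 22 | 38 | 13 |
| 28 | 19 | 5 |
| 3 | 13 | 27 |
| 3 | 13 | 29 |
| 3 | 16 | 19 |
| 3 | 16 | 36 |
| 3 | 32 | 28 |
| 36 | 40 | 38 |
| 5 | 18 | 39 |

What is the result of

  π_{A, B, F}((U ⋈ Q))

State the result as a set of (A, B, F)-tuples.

{(a, 24, 38), (a, 38, 38), (k, 24, 28), (k, 38, 28), (y, 19, 33), (z, 24, 37), (z, 38, 37)}

U ⋈ Q (natural join on E): {(22, a, 38, 24, 11), (22, a, 38, 38, 13), (22, k, 28, 24, 11), (22, k, 28, 38, 13), (22, z, 37, 24, 11), (22, z, 37, 38, 13), (28, y, 33, 19, 5)}
Projecting to A, B, F: {(a, 24, 38), (a, 38, 38), (k, 24, 28), (k, 38, 28), (y, 19, 33), (z, 24, 37), (z, 38, 37)}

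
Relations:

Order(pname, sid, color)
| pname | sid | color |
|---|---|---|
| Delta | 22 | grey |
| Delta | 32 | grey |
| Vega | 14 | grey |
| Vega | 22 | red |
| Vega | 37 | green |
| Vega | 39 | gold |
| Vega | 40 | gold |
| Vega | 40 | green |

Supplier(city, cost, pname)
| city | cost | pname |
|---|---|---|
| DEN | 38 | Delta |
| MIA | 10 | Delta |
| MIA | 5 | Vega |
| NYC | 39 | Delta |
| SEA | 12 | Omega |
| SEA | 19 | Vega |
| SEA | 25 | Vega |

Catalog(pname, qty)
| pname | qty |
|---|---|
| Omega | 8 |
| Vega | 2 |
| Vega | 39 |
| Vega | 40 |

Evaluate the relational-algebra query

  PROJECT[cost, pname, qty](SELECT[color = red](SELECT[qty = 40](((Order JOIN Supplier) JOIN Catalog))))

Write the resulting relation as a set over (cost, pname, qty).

{(19, Vega, 40), (25, Vega, 40), (5, Vega, 40)}

Order ⋈ Supplier (natural join on pname): {(Delta, 22, grey, DEN, 38), (Delta, 22, grey, MIA, 10), (Delta, 22, grey, NYC, 39), (Delta, 32, grey, DEN, 38), (Delta, 32, grey, MIA, 10), (Delta, 32, grey, NYC, 39), (Vega, 14, grey, MIA, 5), (Vega, 14, grey, SEA, 19), (Vega, 14, grey, SEA, 25), (Vega, 22, red, MIA, 5), (Vega, 22, red, SEA, 19), (Vega, 22, red, SEA, 25), (Vega, 37, green, MIA, 5), (Vega, 37, green, SEA, 19), (Vega, 37, green, SEA, 25), (Vega, 39, gold, MIA, 5), (Vega, 39, gold, SEA, 19), (Vega, 39, gold, SEA, 25), (Vega, 40, gold, MIA, 5), (Vega, 40, gold, SEA, 19), (Vega, 40, gold, SEA, 25), (Vega, 40, green, MIA, 5), (Vega, 40, green, SEA, 19), (Vega, 40, green, SEA, 25)}
(Order JOIN Supplier) ⋈ Catalog (natural join on pname): {(Vega, 14, grey, MIA, 5, 2), (Vega, 14, grey, MIA, 5, 39), (Vega, 14, grey, MIA, 5, 40), (Vega, 14, grey, SEA, 19, 2), (Vega, 14, grey, SEA, 19, 39), (Vega, 14, grey, SEA, 19, 40), (Vega, 14, grey, SEA, 25, 2), (Vega, 14, grey, SEA, 25, 39), (Vega, 14, grey, SEA, 25, 40), (Vega, 22, red, MIA, 5, 2), (Vega, 22, red, MIA, 5, 39), (Vega, 22, red, MIA, 5, 40), (Vega, 22, red, SEA, 19, 2), (Vega, 22, red, SEA, 19, 39), (Vega, 22, red, SEA, 19, 40), (Vega, 22, red, SEA, 25, 2), (Vega, 22, red, SEA, 25, 39), (Vega, 22, red, SEA, 25, 40), (Vega, 37, green, MIA, 5, 2), (Vega, 37, green, MIA, 5, 39), (Vega, 37, green, MIA, 5, 40), (Vega, 37, green, SEA, 19, 2), (Vega, 37, green, SEA, 19, 39), (Vega, 37, green, SEA, 19, 40), (Vega, 37, green, SEA, 25, 2), (Vega, 37, green, SEA, 25, 39), (Vega, 37, green, SEA, 25, 40), (Vega, 39, gold, MIA, 5, 2), (Vega, 39, gold, MIA, 5, 39), (Vega, 39, gold, MIA, 5, 40), (Vega, 39, gold, SEA, 19, 2), (Vega, 39, gold, SEA, 19, 39), (Vega, 39, gold, SEA, 19, 40), (Vega, 39, gold, SEA, 25, 2), (Vega, 39, gold, SEA, 25, 39), (Vega, 39, gold, SEA, 25, 40), (Vega, 40, gold, MIA, 5, 2), (Vega, 40, gold, MIA, 5, 39), (Vega, 40, gold, MIA, 5, 40), (Vega, 40, gold, SEA, 19, 2), (Vega, 40, gold, SEA, 19, 39), (Vega, 40, gold, SEA, 19, 40), (Vega, 40, gold, SEA, 25, 2), (Vega, 40, gold, SEA, 25, 39), (Vega, 40, gold, SEA, 25, 40), (Vega, 40, green, MIA, 5, 2), (Vega, 40, green, MIA, 5, 39), (Vega, 40, green, MIA, 5, 40), (Vega, 40, green, SEA, 19, 2), (Vega, 40, green, SEA, 19, 39), (Vega, 40, green, SEA, 19, 40), (Vega, 40, green, SEA, 25, 2), (Vega, 40, green, SEA, 25, 39), (Vega, 40, green, SEA, 25, 40)}
Apply σ_{qty = 40}; surviving tuples: {(Vega, 14, grey, MIA, 5, 40), (Vega, 14, grey, SEA, 19, 40), (Vega, 14, grey, SEA, 25, 40), (Vega, 22, red, MIA, 5, 40), (Vega, 22, red, SEA, 19, 40), (Vega, 22, red, SEA, 25, 40), (Vega, 37, green, MIA, 5, 40), (Vega, 37, green, SEA, 19, 40), (Vega, 37, green, SEA, 25, 40), (Vega, 39, gold, MIA, 5, 40), (Vega, 39, gold, SEA, 19, 40), (Vega, 39, gold, SEA, 25, 40), (Vega, 40, gold, MIA, 5, 40), (Vega, 40, gold, SEA, 19, 40), (Vega, 40, gold, SEA, 25, 40), (Vega, 40, green, MIA, 5, 40), (Vega, 40, green, SEA, 19, 40), (Vega, 40, green, SEA, 25, 40)}
Apply σ_{color = red}; surviving tuples: {(Vega, 22, red, MIA, 5, 40), (Vega, 22, red, SEA, 19, 40), (Vega, 22, red, SEA, 25, 40)}
π[cost, pname, qty]: project onto (cost, pname, qty) → {(19, Vega, 40), (25, Vega, 40), (5, Vega, 40)}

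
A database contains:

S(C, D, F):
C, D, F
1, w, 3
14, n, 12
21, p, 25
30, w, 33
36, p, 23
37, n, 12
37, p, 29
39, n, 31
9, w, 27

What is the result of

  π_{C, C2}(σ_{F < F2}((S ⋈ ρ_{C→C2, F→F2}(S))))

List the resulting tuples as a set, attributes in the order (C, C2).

{(1, 30), (1, 9), (14, 39), (21, 37), (36, 21), (36, 37), (37, 39), (9, 30)}

ρ[C→C2, F→F2]: schema becomes (C2, D, F2); tuples unchanged.
Joining S and ρ_{C→C2, F→F2}(S) on D yields {(1, w, 3, 1, 3), (1, w, 3, 30, 33), (1, w, 3, 9, 27), (14, n, 12, 14, 12), (14, n, 12, 37, 12), (14, n, 12, 39, 31), (21, p, 25, 21, 25), (21, p, 25, 36, 23), (21, p, 25, 37, 29), (30, w, 33, 1, 3), (30, w, 33, 30, 33), (30, w, 33, 9, 27), (36, p, 23, 21, 25), (36, p, 23, 36, 23), (36, p, 23, 37, 29), (37, n, 12, 14, 12), (37, n, 12, 37, 12), (37, n, 12, 39, 31), (37, p, 29, 21, 25), (37, p, 29, 36, 23), (37, p, 29, 37, 29), (39, n, 31, 14, 12), (39, n, 31, 37, 12), (39, n, 31, 39, 31), (9, w, 27, 1, 3), (9, w, 27, 30, 33), (9, w, 27, 9, 27)}.
Filtering on F < F2 leaves {(1, w, 3, 30, 33), (1, w, 3, 9, 27), (14, n, 12, 39, 31), (21, p, 25, 37, 29), (36, p, 23, 21, 25), (36, p, 23, 37, 29), (37, n, 12, 39, 31), (9, w, 27, 30, 33)}.
π_{C, C2} gives {(1, 30), (1, 9), (14, 39), (21, 37), (36, 21), (36, 37), (37, 39), (9, 30)}.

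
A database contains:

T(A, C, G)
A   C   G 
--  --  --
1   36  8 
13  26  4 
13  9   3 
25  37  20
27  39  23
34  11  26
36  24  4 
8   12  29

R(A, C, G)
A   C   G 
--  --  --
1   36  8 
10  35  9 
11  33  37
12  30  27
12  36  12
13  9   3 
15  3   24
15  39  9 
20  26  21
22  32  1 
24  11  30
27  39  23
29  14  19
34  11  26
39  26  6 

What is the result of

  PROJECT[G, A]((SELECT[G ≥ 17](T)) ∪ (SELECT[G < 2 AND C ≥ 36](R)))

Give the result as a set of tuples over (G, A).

Selection G ≥ 17: {(25, 37, 20), (27, 39, 23), (34, 11, 26), (8, 12, 29)}
Selection G < 2 AND C ≥ 36: {}
Union: {(25, 37, 20), (27, 39, 23), (34, 11, 26), (8, 12, 29)} with {} → {(25, 37, 20), (27, 39, 23), (34, 11, 26), (8, 12, 29)}
Keep only column(s) G, A: {(20, 25), (23, 27), (26, 34), (29, 8)}

{(20, 25), (23, 27), (26, 34), (29, 8)}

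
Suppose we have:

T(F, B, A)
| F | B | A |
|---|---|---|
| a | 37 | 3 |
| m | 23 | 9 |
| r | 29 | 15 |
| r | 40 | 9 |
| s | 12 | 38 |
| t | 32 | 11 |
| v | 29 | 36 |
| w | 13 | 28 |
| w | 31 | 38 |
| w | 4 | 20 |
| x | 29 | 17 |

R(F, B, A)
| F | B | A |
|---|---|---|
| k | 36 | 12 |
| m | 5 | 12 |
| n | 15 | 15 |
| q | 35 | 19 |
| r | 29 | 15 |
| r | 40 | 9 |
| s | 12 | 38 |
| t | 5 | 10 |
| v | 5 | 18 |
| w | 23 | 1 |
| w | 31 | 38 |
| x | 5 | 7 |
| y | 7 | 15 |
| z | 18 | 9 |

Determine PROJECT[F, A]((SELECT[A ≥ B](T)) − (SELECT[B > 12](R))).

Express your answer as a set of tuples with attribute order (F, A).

{(s, 38), (v, 36), (w, 20), (w, 28)}

Apply σ_{A ≥ B}; surviving tuples: {(s, 12, 38), (v, 29, 36), (w, 13, 28), (w, 31, 38), (w, 4, 20)}
Apply σ_{B > 12}; surviving tuples: {(k, 36, 12), (n, 15, 15), (q, 35, 19), (r, 29, 15), (r, 40, 9), (w, 23, 1), (w, 31, 38), (z, 18, 9)}
Difference: {(s, 12, 38), (v, 29, 36), (w, 13, 28), (w, 31, 38), (w, 4, 20)} with {(k, 36, 12), (n, 15, 15), (q, 35, 19), (r, 29, 15), (r, 40, 9), (w, 23, 1), (w, 31, 38), (z, 18, 9)} → {(s, 12, 38), (v, 29, 36), (w, 13, 28), (w, 4, 20)}
Projecting to F, A: {(s, 38), (v, 36), (w, 20), (w, 28)}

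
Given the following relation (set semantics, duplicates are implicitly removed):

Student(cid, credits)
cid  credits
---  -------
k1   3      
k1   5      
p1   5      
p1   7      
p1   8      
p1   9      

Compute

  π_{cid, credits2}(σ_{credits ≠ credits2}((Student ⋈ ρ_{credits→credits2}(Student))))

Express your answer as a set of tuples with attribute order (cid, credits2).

ρ[credits→credits2]: schema becomes (cid, credits2); tuples unchanged.
Student ⋈ ρ_{credits→credits2}(Student) (natural join on cid): {(k1, 3, 3), (k1, 3, 5), (k1, 5, 3), (k1, 5, 5), (p1, 5, 5), (p1, 5, 7), (p1, 5, 8), (p1, 5, 9), (p1, 7, 5), (p1, 7, 7), (p1, 7, 8), (p1, 7, 9), (p1, 8, 5), (p1, 8, 7), (p1, 8, 8), (p1, 8, 9), (p1, 9, 5), (p1, 9, 7), (p1, 9, 8), (p1, 9, 9)}
σ[credits ≠ credits2]: keep tuples satisfying credits ≠ credits2 → {(k1, 3, 5), (k1, 5, 3), (p1, 5, 7), (p1, 5, 8), (p1, 5, 9), (p1, 7, 5), (p1, 7, 8), (p1, 7, 9), (p1, 8, 5), (p1, 8, 7), (p1, 8, 9), (p1, 9, 5), (p1, 9, 7), (p1, 9, 8)}
π[cid, credits2]: project onto (cid, credits2) (8 duplicate(s) eliminated) → {(k1, 3), (k1, 5), (p1, 5), (p1, 7), (p1, 8), (p1, 9)}

{(k1, 3), (k1, 5), (p1, 5), (p1, 7), (p1, 8), (p1, 9)}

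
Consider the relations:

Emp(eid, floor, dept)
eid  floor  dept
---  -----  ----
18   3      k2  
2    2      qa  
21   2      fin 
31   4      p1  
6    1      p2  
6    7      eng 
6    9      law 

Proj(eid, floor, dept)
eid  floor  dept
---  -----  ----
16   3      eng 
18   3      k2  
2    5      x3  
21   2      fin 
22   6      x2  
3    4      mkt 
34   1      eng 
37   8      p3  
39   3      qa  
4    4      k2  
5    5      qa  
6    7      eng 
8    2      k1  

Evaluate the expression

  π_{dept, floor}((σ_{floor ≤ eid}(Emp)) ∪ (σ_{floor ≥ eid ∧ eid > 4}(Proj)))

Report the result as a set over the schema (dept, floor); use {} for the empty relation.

{(eng, 7), (fin, 2), (k2, 3), (p1, 4), (p2, 1), (qa, 2), (qa, 5)}

Selection floor ≤ eid: {(18, 3, k2), (2, 2, qa), (21, 2, fin), (31, 4, p1), (6, 1, p2)}
Selection floor ≥ eid ∧ eid > 4: {(5, 5, qa), (6, 7, eng)}
Union: {(18, 3, k2), (2, 2, qa), (21, 2, fin), (31, 4, p1), (6, 1, p2)} with {(5, 5, qa), (6, 7, eng)} → {(18, 3, k2), (2, 2, qa), (21, 2, fin), (31, 4, p1), (5, 5, qa), (6, 1, p2), (6, 7, eng)}
Keep only column(s) dept, floor: {(eng, 7), (fin, 2), (k2, 3), (p1, 4), (p2, 1), (qa, 2), (qa, 5)}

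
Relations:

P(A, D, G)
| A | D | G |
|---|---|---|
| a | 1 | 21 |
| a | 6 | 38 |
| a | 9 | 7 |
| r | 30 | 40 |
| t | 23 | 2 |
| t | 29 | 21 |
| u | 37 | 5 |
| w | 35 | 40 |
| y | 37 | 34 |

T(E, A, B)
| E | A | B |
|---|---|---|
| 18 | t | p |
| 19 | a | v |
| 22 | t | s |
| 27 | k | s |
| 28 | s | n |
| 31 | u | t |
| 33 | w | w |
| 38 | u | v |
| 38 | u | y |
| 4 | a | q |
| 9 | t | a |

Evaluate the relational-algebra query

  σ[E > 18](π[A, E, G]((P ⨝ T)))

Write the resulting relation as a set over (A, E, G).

{(a, 19, 21), (a, 19, 38), (a, 19, 7), (t, 22, 2), (t, 22, 21), (u, 31, 5), (u, 38, 5), (w, 33, 40)}

Natural join on A: {(a, 1, 21, 19, v), (a, 1, 21, 4, q), (a, 6, 38, 19, v), (a, 6, 38, 4, q), (a, 9, 7, 19, v), (a, 9, 7, 4, q), (t, 23, 2, 18, p), (t, 23, 2, 22, s), (t, 23, 2, 9, a), (t, 29, 21, 18, p), (t, 29, 21, 22, s), (t, 29, 21, 9, a), (u, 37, 5, 31, t), (u, 37, 5, 38, v), (u, 37, 5, 38, y), (w, 35, 40, 33, w)}
Keep only column(s) A, E, G (1 duplicate(s) eliminated): {(a, 19, 21), (a, 19, 38), (a, 19, 7), (a, 4, 21), (a, 4, 38), (a, 4, 7), (t, 18, 2), (t, 18, 21), (t, 22, 2), (t, 22, 21), (t, 9, 2), (t, 9, 21), (u, 31, 5), (u, 38, 5), (w, 33, 40)}
σ[E > 18]: keep tuples satisfying E > 18 → {(a, 19, 21), (a, 19, 38), (a, 19, 7), (t, 22, 2), (t, 22, 21), (u, 31, 5), (u, 38, 5), (w, 33, 40)}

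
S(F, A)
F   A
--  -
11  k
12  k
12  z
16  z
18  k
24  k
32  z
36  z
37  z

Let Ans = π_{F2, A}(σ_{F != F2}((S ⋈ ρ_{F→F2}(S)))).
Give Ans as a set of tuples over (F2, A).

ρ[F→F2]: schema becomes (F2, A); tuples unchanged.
Natural join on A: {(11, k, 11), (11, k, 12), (11, k, 18), (11, k, 24), (12, k, 11), (12, k, 12), (12, k, 18), (12, k, 24), (12, z, 12), (12, z, 16), (12, z, 32), (12, z, 36), (12, z, 37), (16, z, 12), (16, z, 16), (16, z, 32), (16, z, 36), (16, z, 37), (18, k, 11), (18, k, 12), (18, k, 18), (18, k, 24), (24, k, 11), (24, k, 12), (24, k, 18), (24, k, 24), (32, z, 12), (32, z, 16), (32, z, 32), (32, z, 36), (32, z, 37), (36, z, 12), (36, z, 16), (36, z, 32), (36, z, 36), (36, z, 37), (37, z, 12), (37, z, 16), (37, z, 32), (37, z, 36), (37, z, 37)}
Apply σ_{F != F2}; surviving tuples: {(11, k, 12), (11, k, 18), (11, k, 24), (12, k, 11), (12, k, 18), (12, k, 24), (12, z, 16), (12, z, 32), (12, z, 36), (12, z, 37), (16, z, 12), (16, z, 32), (16, z, 36), (16, z, 37), (18, k, 11), (18, k, 12), (18, k, 24), (24, k, 11), (24, k, 12), (24, k, 18), (32, z, 12), (32, z, 16), (32, z, 36), (32, z, 37), (36, z, 12), (36, z, 16), (36, z, 32), (36, z, 37), (37, z, 12), (37, z, 16), (37, z, 32), (37, z, 36)}
π[F2, A]: project onto (F2, A) (23 duplicate(s) eliminated) → {(11, k), (12, k), (12, z), (16, z), (18, k), (24, k), (32, z), (36, z), (37, z)}

{(11, k), (12, k), (12, z), (16, z), (18, k), (24, k), (32, z), (36, z), (37, z)}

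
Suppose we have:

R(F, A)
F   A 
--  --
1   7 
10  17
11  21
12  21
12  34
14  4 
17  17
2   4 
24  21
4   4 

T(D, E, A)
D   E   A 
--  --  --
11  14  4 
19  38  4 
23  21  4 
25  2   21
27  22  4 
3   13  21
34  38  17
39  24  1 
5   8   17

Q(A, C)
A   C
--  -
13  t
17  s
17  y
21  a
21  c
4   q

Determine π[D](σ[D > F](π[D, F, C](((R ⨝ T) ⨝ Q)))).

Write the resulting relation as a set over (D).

{11, 19, 23, 25, 27, 34}

Joining R and T on A yields {(10, 17, 34, 38), (10, 17, 5, 8), (11, 21, 25, 2), (11, 21, 3, 13), (12, 21, 25, 2), (12, 21, 3, 13), (14, 4, 11, 14), (14, 4, 19, 38), (14, 4, 23, 21), (14, 4, 27, 22), (17, 17, 34, 38), (17, 17, 5, 8), (2, 4, 11, 14), (2, 4, 19, 38), (2, 4, 23, 21), (2, 4, 27, 22), (24, 21, 25, 2), (24, 21, 3, 13), (4, 4, 11, 14), (4, 4, 19, 38), (4, 4, 23, 21), (4, 4, 27, 22)}.
Joining (R ⨝ T) and Q on A yields {(10, 17, 34, 38, s), (10, 17, 34, 38, y), (10, 17, 5, 8, s), (10, 17, 5, 8, y), (11, 21, 25, 2, a), (11, 21, 25, 2, c), (11, 21, 3, 13, a), (11, 21, 3, 13, c), (12, 21, 25, 2, a), (12, 21, 25, 2, c), (12, 21, 3, 13, a), (12, 21, 3, 13, c), (14, 4, 11, 14, q), (14, 4, 19, 38, q), (14, 4, 23, 21, q), (14, 4, 27, 22, q), (17, 17, 34, 38, s), (17, 17, 34, 38, y), (17, 17, 5, 8, s), (17, 17, 5, 8, y), (2, 4, 11, 14, q), (2, 4, 19, 38, q), (2, 4, 23, 21, q), (2, 4, 27, 22, q), (24, 21, 25, 2, a), (24, 21, 25, 2, c), (24, 21, 3, 13, a), (24, 21, 3, 13, c), (4, 4, 11, 14, q), (4, 4, 19, 38, q), (4, 4, 23, 21, q), (4, 4, 27, 22, q)}.
Projecting to D, F, C: {(11, 14, q), (11, 2, q), (11, 4, q), (19, 14, q), (19, 2, q), (19, 4, q), (23, 14, q), (23, 2, q), (23, 4, q), (25, 11, a), (25, 11, c), (25, 12, a), (25, 12, c), (25, 24, a), (25, 24, c), (27, 14, q), (27, 2, q), (27, 4, q), (3, 11, a), (3, 11, c), (3, 12, a), (3, 12, c), (3, 24, a), (3, 24, c), (34, 10, s), (34, 10, y), (34, 17, s), (34, 17, y), (5, 10, s), (5, 10, y), (5, 17, s), (5, 17, y)}
Selection D > F: {(11, 2, q), (11, 4, q), (19, 14, q), (19, 2, q), (19, 4, q), (23, 14, q), (23, 2, q), (23, 4, q), (25, 11, a), (25, 11, c), (25, 12, a), (25, 12, c), (25, 24, a), (25, 24, c), (27, 14, q), (27, 2, q), (27, 4, q), (34, 10, s), (34, 10, y), (34, 17, s), (34, 17, y)}
Projecting to D (15 duplicate(s) eliminated): {11, 19, 23, 25, 27, 34}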